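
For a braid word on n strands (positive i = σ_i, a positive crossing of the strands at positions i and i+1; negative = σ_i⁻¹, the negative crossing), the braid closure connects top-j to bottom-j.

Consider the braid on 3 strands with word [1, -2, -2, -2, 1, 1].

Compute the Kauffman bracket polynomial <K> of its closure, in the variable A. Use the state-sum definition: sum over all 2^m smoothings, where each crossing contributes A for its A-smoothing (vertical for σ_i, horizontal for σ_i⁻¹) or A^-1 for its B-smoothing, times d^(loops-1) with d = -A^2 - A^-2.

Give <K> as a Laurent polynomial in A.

Braid: s1 s2^-1 s2^-1 s2^-1 s1 s1 on 3 strands, 6 crossings.
Writhe w = (#positive) - (#negative) = 3 - 3 = 0.
Enumerate smoothing states for the bracket polynomial. There are 2^6 = 64 states.
For each crossing: s=0 is the vertical smoothing, s=1 horizontal. Crossing k contributes A^(sign_k * (1 - 2*s_k)); loop factor d = -A^2 - A^-2.
Tabulate the states by total A-exponent and number of loops L (A-exp: L × count):
  A^6: L=4 ×1
  A^4: L=3 ×6
  A^2: L=2 ×12, L=4 ×3
  A^0: L=1 ×9, L=3 ×10, L=5 ×1
  A^-2: L=2 ×12, L=4 ×3
  A^-4: L=3 ×6
  A^-6: L=4 ×1
Each group contributes A^e * Σ count * d^(L-1):
Powers of d = -A^2 - A^-2: d^2 = A^4 + 2 + A^-4; d^3 = -A^6 - 3*A^2 - 3*A^-2 - A^-6; d^4 = A^8 + 4*A^4 + 6 + 4*A^-4 + A^-8.
  A^6 * (d^3) = -A^12 - 3*A^8 - 3*A^4 - 1
  A^4 * (6*d^2) = 6*A^8 + 12*A^4 + 6
  A^2 * (12*d + 3*d^3) = -3*A^8 - 21*A^4 - 21 - 3*A^-4
  A^0 * (9 + 10*d^2 + d^4) = A^8 + 14*A^4 + 35 + 14*A^-4 + A^-8
  A^-2 * (12*d + 3*d^3) = -3*A^4 - 21 - 21*A^-4 - 3*A^-8
  A^-4 * (6*d^2) = 6 + 12*A^-4 + 6*A^-8
  A^-6 * (d^3) = -1 - 3*A^-4 - 3*A^-8 - A^-12
Summing the groups: <K> = -A^12 + A^8 - A^4 + 3 - A^-4 + A^-8 - A^-12

Answer: -A^12 + A^8 - A^4 + 3 - A^-4 + A^-8 - A^-12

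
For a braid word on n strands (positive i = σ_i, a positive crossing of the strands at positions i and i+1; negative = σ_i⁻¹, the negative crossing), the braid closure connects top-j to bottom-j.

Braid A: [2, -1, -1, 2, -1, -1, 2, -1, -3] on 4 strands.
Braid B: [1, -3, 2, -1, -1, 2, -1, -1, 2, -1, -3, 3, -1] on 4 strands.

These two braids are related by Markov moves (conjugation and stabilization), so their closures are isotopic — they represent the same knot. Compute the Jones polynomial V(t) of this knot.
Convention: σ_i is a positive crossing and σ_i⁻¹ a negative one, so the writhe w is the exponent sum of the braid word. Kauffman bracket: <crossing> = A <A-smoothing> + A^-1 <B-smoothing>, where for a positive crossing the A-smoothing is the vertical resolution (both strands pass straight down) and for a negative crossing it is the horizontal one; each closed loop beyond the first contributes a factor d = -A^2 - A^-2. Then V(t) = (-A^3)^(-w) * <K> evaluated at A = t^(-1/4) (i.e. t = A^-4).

Markov-equivalent braids have isotopic closures, hence identical knot invariants. Strip the Markov moves from each word to reach a common short braid β, then compute V(t) once on β.
Braid A: s2 s1^-1 s1^-1 s2 s1^-1 s1^-1 s2 s1^-1 s3^-1 on 4 strands reduces by inverse Markov moves (closure unchanged at each step):
  Destabilize: the word has the form β·s3^-1 where s3^-1 occurs only as the final letter (β ∈ B_3); drop it and the last strand → 3 strands.
Reduced to β = s2 s1^-1 s1^-1 s2 s1^-1 s1^-1 s2 s1^-1 on 3 strands, 8 crossings.
Braid B: s1 s3^-1 s2 s1^-1 s1^-1 s2 s1^-1 s1^-1 s2 s1^-1 s3^-1 s3 s1^-1 on 4 strands reduces by inverse Markov moves (closure unchanged at each step):
  Deconjugate: the word is γ·β·γ⁻¹ with γ = s1 s3^-1 (prefix) and γ⁻¹ = s3 s1^-1 (suffix); strip both.
  Destabilize: the word has the form β·s3^-1 where s3^-1 occurs only as the final letter (β ∈ B_3); drop it and the last strand → 3 strands.
Reduced to β = s2 s1^-1 s1^-1 s2 s1^-1 s1^-1 s2 s1^-1 on 3 strands, 8 crossings.
Both give the same β = s2 s1^-1 s1^-1 s2 s1^-1 s1^-1 s2 s1^-1 on 3 strands, so one state sum suffices:
Braid: s2 s1^-1 s1^-1 s2 s1^-1 s1^-1 s2 s1^-1 on 3 strands, 8 crossings.
Writhe w = (#positive) - (#negative) = 3 - 5 = -2.
Computing the Kauffman bracket via state sum. There are 2^8 = 256 states.
For each crossing: s=0 is the vertical smoothing, s=1 horizontal. Crossing k contributes A^(sign_k * (1 - 2*s_k)); loop factor d = -A^2 - A^-2.
Tabulate the states by total A-exponent and number of loops L (A-exp: L × count):
  A^8: L=6 ×1
  A^6: L=5 ×8
  A^4: L=4 ×28
  A^2: L=3 ×55, L=5 ×1
  A^0: L=2 ×63, L=4 ×7
  A^-2: L=1 ×35, L=3 ×21
  A^-4: L=2 ×26, L=4 ×2
  A^-6: L=3 ×8
  A^-8: L=4 ×1
Each group contributes A^e * Σ count * d^(L-1):
Powers of d = -A^2 - A^-2: d^2 = A^4 + 2 + A^-4; d^3 = -A^6 - 3*A^2 - 3*A^-2 - A^-6; d^4 = A^8 + 4*A^4 + 6 + 4*A^-4 + A^-8; d^5 = -A^10 - 5*A^6 - 10*A^2 - 10*A^-2 - 5*A^-6 - A^-10.
  A^8 * (d^5) = -A^18 - 5*A^14 - 10*A^10 - 10*A^6 - 5*A^2 - A^-2
  A^6 * (8*d^4) = 8*A^14 + 32*A^10 + 48*A^6 + 32*A^2 + 8*A^-2
  A^4 * (28*d^3) = -28*A^10 - 84*A^6 - 84*A^2 - 28*A^-2
  A^2 * (55*d^2 + d^4) = A^10 + 59*A^6 + 116*A^2 + 59*A^-2 + A^-6
  A^0 * (63*d + 7*d^3) = -7*A^6 - 84*A^2 - 84*A^-2 - 7*A^-6
  A^-2 * (35 + 21*d^2) = 21*A^2 + 77*A^-2 + 21*A^-6
  A^-4 * (26*d + 2*d^3) = -2*A^2 - 32*A^-2 - 32*A^-6 - 2*A^-10
  A^-6 * (8*d^2) = 8*A^-2 + 16*A^-6 + 8*A^-10
  A^-8 * (d^3) = -A^-2 - 3*A^-6 - 3*A^-10 - A^-14
Summing the groups: <K> = -A^18 + 3*A^14 - 5*A^10 + 6*A^6 - 6*A^2 + 6*A^-2 - 4*A^-6 + 3*A^-10 - A^-14
Normalise by the writhe: (-A^3)^(-w) = (-A^3)^(2) = A^6, so f(A) = A^6 * <K> = -A^24 + 3*A^20 - 5*A^16 + 6*A^12 - 6*A^8 + 6*A^4 - 4 + 3*A^-4 - A^-8.
Substitute A = t^(-1/4), i.e. A^e → t^(-e/4): V(t) = -t^2 + 3*t - 4 + 6*t^-1 - 6*t^-2 + 6*t^-3 - 5*t^-4 + 3*t^-5 - t^-6

Answer: -t^2 + 3*t - 4 + 6*t^-1 - 6*t^-2 + 6*t^-3 - 5*t^-4 + 3*t^-5 - t^-6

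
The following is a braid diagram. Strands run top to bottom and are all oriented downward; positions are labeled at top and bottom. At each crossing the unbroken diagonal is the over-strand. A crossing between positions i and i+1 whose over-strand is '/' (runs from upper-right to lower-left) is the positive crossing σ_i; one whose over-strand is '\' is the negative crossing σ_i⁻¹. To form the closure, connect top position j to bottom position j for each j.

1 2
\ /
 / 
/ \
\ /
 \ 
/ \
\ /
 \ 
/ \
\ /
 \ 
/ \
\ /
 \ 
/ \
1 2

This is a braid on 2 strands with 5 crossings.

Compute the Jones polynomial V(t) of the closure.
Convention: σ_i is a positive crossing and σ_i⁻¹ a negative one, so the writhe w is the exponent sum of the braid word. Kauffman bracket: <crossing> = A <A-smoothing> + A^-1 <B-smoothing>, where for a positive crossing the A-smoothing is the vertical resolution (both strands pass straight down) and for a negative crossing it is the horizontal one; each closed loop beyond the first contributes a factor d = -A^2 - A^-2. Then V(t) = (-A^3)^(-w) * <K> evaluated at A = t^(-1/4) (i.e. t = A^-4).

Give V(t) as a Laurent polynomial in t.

Reading the diagram top to bottom ('/'-over between positions i,i+1 = s_i, '\'-over = s_i^-1): braid word = s1 s1^-1 s1^-1 s1^-1 s1^-1.
The presented braid s1 s1^-1 s1^-1 s1^-1 s1^-1 on 2 strands reduces by inverse Markov moves (closure unchanged at each step):
  Deconjugate: the word is γ·β·γ⁻¹ with γ = s1 (prefix) and γ⁻¹ = s1^-1 (suffix); strip both.
Reduced to β = s1^-1 s1^-1 s1^-1 on 2 strands, 3 crossings.
Compute on β:
Braid: s1^-1 s1^-1 s1^-1 on 2 strands, 3 crossings.
Writhe w = (#positive) - (#negative) = 0 - 3 = -3.
Computing the Kauffman bracket via state sum. There are 2^3 = 8 states.
Each crossing splits two ways (0=vertical, 1=horizontal). The state's weight is A^(#A-smoothings - #B-smoothings) * d^(loops - 1).
  state 000: A-exp=-3, loops=2, term = A^-3 * d^1
  state 001: A-exp=-1, loops=1, term = A^-1 * d^0
  state 010: A-exp=-1, loops=1, term = A^-1 * d^0
  state 011: A-exp=+1, loops=2, term = A^1 * d^1
  state 100: A-exp=-1, loops=1, term = A^-1 * d^0
  state 101: A-exp=+1, loops=2, term = A^1 * d^1
  state 110: A-exp=+1, loops=2, term = A^1 * d^1
  state 111: A-exp=+3, loops=3, term = A^3 * d^2
Collect the terms by A-exponent (count of states per loop number):
Powers of d = -A^2 - A^-2: d^2 = A^4 + 2 + A^-4.
  A^3 * (d^2) = A^7 + 2*A^3 + A^-1
  A^1 * (3*d) = -3*A^3 - 3*A^-1
  A^-1 * (3) = 3*A^-1
  A^-3 * (d) = -A^-1 - A^-5
Summing the groups: <K> = A^7 - A^3 - A^-5
Normalise by the writhe: (-A^3)^(-w) = (-A^3)^(3) = -A^9, so f(A) = -A^9 * <K> = -A^16 + A^12 + A^4.
Substitute A = t^(-1/4), i.e. A^e → t^(-e/4): V(t) = t^-1 + t^-3 - t^-4

Answer: t^-1 + t^-3 - t^-4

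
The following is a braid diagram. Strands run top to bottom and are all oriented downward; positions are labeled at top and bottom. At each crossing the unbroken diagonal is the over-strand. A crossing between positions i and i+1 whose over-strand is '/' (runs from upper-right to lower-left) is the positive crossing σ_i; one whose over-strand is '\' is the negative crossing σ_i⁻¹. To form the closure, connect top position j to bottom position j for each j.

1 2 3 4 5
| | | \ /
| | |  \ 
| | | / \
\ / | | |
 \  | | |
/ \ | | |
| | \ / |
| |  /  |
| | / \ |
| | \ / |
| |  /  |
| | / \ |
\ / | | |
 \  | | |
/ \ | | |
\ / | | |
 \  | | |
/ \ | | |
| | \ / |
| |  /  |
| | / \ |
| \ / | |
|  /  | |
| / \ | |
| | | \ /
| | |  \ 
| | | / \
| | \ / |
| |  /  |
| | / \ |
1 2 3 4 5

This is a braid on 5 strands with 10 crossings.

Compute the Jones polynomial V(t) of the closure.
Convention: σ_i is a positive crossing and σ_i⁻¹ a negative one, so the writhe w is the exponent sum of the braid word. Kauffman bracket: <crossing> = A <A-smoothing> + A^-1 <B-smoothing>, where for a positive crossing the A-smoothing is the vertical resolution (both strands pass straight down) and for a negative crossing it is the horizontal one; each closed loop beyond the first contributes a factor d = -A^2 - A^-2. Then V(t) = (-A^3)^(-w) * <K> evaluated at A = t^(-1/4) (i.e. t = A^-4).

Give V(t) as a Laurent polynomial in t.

Reading the diagram top to bottom ('/'-over between positions i,i+1 = s_i, '\'-over = s_i^-1): braid word = s4^-1 s1^-1 s3 s3 s1^-1 s1^-1 s3 s2 s4^-1 s3.
Braid: s4^-1 s1^-1 s3 s3 s1^-1 s1^-1 s3 s2 s4^-1 s3 on 5 strands, 10 crossings.
Writhe w = (#positive) - (#negative) = 5 - 5 = 0.
State-sum expansion of <K>. There are 2^10 = 1024 states.
Each crossing splits two ways (0=vertical, 1=horizontal). The state's weight is A^(#A-smoothings - #B-smoothings) * d^(loops - 1).
Tabulate the states by total A-exponent and number of loops L (A-exp: L × count):
  A^10: L=6 ×1
  A^8: L=5 ×10
  A^6: L=4 ×41, L=6 ×4
  A^4: L=3 ×83, L=5 ×36, L=7 ×1
  A^2: L=2 ×84, L=4 ×107, L=6 ×19
  A^0: L=1 ×33, L=3 ×143, L=5 ×70, L=7 ×6
  A^-2: L=2 ×68, L=4 ×116, L=6 ×25, L=8 ×1
  A^-4: L=3 ×64, L=5 ×52, L=7 ×4
  A^-6: L=4 ×33, L=6 ×12
  A^-8: L=5 ×9, L=7 ×1
  A^-10: L=6 ×1
Each group contributes A^e * Σ count * d^(L-1):
Powers of d = -A^2 - A^-2: d^2 = A^4 + 2 + A^-4; d^3 = -A^6 - 3*A^2 - 3*A^-2 - A^-6; d^4 = A^8 + 4*A^4 + 6 + 4*A^-4 + A^-8; d^5 = -A^10 - 5*A^6 - 10*A^2 - 10*A^-2 - 5*A^-6 - A^-10; d^6 = A^12 + 6*A^8 + 15*A^4 + 20 + 15*A^-4 + 6*A^-8 + A^-12; d^7 = -A^14 - 7*A^10 - 21*A^6 - 35*A^2 - 35*A^-2 - 21*A^-6 - 7*A^-10 - A^-14.
  A^10 * (d^5) = -A^20 - 5*A^16 - 10*A^12 - 10*A^8 - 5*A^4 - 1
  A^8 * (10*d^4) = 10*A^16 + 40*A^12 + 60*A^8 + 40*A^4 + 10
  A^6 * (41*d^3 + 4*d^5) = -4*A^16 - 61*A^12 - 163*A^8 - 163*A^4 - 61 - 4*A^-4
  A^4 * (83*d^2 + 36*d^4 + d^6) = A^16 + 42*A^12 + 242*A^8 + 402*A^4 + 242 + 42*A^-4 + A^-8
  A^2 * (84*d + 107*d^3 + 19*d^5) = -19*A^12 - 202*A^8 - 595*A^4 - 595 - 202*A^-4 - 19*A^-8
  A^0 * (33 + 143*d^2 + 70*d^4 + 6*d^6) = 6*A^12 + 106*A^8 + 513*A^4 + 859 + 513*A^-4 + 106*A^-8 + 6*A^-12
  A^-2 * (68*d + 116*d^3 + 25*d^5 + d^7) = -A^12 - 32*A^8 - 262*A^4 - 701 - 701*A^-4 - 262*A^-8 - 32*A^-12 - A^-16
  A^-4 * (64*d^2 + 52*d^4 + 4*d^6) = 4*A^8 + 76*A^4 + 332 + 520*A^-4 + 332*A^-8 + 76*A^-12 + 4*A^-16
  A^-6 * (33*d^3 + 12*d^5) = -12*A^4 - 93 - 219*A^-4 - 219*A^-8 - 93*A^-12 - 12*A^-16
  A^-8 * (9*d^4 + d^6) = A^4 + 15 + 51*A^-4 + 74*A^-8 + 51*A^-12 + 15*A^-16 + A^-20
  A^-10 * (d^5) = -1 - 5*A^-4 - 10*A^-8 - 10*A^-12 - 5*A^-16 - A^-20
Summing the groups: <K> = -A^20 + 2*A^16 - 3*A^12 + 5*A^8 - 5*A^4 + 6 - 5*A^-4 + 3*A^-8 - 2*A^-12 + A^-16
Normalise by the writhe: (-A^3)^(-w) = (-A^3)^(0) = 1, so f(A) = 1 * <K> = -A^20 + 2*A^16 - 3*A^12 + 5*A^8 - 5*A^4 + 6 - 5*A^-4 + 3*A^-8 - 2*A^-12 + A^-16.
Substitute A = t^(-1/4), i.e. A^e → t^(-e/4): V(t) = t^4 - 2*t^3 + 3*t^2 - 5*t + 6 - 5*t^-1 + 5*t^-2 - 3*t^-3 + 2*t^-4 - t^-5

Answer: t^4 - 2*t^3 + 3*t^2 - 5*t + 6 - 5*t^-1 + 5*t^-2 - 3*t^-3 + 2*t^-4 - t^-5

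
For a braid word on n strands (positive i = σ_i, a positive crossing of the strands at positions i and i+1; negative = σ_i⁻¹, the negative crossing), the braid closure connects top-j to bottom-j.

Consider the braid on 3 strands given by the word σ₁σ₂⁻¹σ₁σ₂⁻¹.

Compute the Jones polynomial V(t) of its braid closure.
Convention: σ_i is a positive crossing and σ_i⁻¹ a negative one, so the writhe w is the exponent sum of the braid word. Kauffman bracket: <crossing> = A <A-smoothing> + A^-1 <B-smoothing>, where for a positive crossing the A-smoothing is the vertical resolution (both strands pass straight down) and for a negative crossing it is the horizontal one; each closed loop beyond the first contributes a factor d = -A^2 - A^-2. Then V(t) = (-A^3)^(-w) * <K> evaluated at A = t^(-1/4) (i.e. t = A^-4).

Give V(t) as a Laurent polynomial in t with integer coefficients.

Braid: s1 s2^-1 s1 s2^-1 on 3 strands, 4 crossings.
Writhe w = (#positive) - (#negative) = 2 - 2 = 0.
State-sum expansion of <K>. There are 2^4 = 16 states.
Each crossing splits two ways (0=vertical, 1=horizontal). The state's weight is A^(#A-smoothings - #B-smoothings) * d^(loops - 1).
  state 0000: A-exp=+0, loops=3, term = A^0 * d^2
  state 0001: A-exp=+2, loops=2, term = A^2 * d^1
  state 0010: A-exp=-2, loops=2, term = A^-2 * d^1
  state 0011: A-exp=+0, loops=1, term = A^0 * d^0
  state 0100: A-exp=+2, loops=2, term = A^2 * d^1
  state 0101: A-exp=+4, loops=3, term = A^4 * d^2
  state 0110: A-exp=+0, loops=1, term = A^0 * d^0
  state 0111: A-exp=+2, loops=2, term = A^2 * d^1
  state 1000: A-exp=-2, loops=2, term = A^-2 * d^1
  state 1001: A-exp=+0, loops=1, term = A^0 * d^0
  state 1010: A-exp=-4, loops=3, term = A^-4 * d^2
  state 1011: A-exp=-2, loops=2, term = A^-2 * d^1
  state 1100: A-exp=+0, loops=1, term = A^0 * d^0
  state 1101: A-exp=+2, loops=2, term = A^2 * d^1
  state 1110: A-exp=-2, loops=2, term = A^-2 * d^1
  state 1111: A-exp=+0, loops=1, term = A^0 * d^0
Collect the terms by A-exponent (count of states per loop number):
Powers of d = -A^2 - A^-2: d^2 = A^4 + 2 + A^-4.
  A^4 * (d^2) = A^8 + 2*A^4 + 1
  A^2 * (4*d) = -4*A^4 - 4
  A^0 * (5 + d^2) = A^4 + 7 + A^-4
  A^-2 * (4*d) = -4 - 4*A^-4
  A^-4 * (d^2) = 1 + 2*A^-4 + A^-8
Summing the groups: <K> = A^8 - A^4 + 1 - A^-4 + A^-8
Normalise by the writhe: (-A^3)^(-w) = (-A^3)^(0) = 1, so f(A) = 1 * <K> = A^8 - A^4 + 1 - A^-4 + A^-8.
Substitute A = t^(-1/4), i.e. A^e → t^(-e/4): V(t) = t^2 - t + 1 - t^-1 + t^-2

Answer: t^2 - t + 1 - t^-1 + t^-2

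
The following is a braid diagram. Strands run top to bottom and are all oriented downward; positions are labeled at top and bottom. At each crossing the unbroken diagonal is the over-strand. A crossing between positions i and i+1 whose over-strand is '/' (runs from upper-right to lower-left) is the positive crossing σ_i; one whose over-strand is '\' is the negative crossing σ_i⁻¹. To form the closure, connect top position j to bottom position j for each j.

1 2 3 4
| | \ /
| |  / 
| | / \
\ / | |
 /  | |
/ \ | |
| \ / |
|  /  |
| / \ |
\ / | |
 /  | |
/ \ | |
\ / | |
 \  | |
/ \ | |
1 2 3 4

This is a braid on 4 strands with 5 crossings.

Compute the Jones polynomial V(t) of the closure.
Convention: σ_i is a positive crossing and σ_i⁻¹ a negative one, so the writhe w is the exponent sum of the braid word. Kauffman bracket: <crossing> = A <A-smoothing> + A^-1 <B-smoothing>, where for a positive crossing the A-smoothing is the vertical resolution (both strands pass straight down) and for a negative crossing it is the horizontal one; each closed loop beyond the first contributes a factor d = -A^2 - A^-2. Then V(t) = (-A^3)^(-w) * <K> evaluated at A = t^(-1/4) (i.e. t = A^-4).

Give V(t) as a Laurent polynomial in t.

1

Derivation:
Reading the diagram top to bottom ('/'-over between positions i,i+1 = s_i, '\'-over = s_i^-1): braid word = s3 s1 s2 s1 s1^-1.
First cancel adjacent σ_i σ_i⁻¹ pairs (Reidemeister II — same braid, same closure): s3 s1 s2 s1 s1^-1 → s3 s1 s2.
Braid: s3 s1 s2 on 4 strands, 3 crossings.
Writhe w = (#positive) - (#negative) = 3 - 0 = 3.
Computing the Kauffman bracket via state sum. There are 2^3 = 8 states.
Smooth each crossing (0=||, 1=⌣⌢); contribution A^(Σ sign_k(1-2s_k)) * d^(L-1).
  state 000: A-exp=+3, loops=4, term = A^3 * d^3
  state 001: A-exp=+1, loops=3, term = A^1 * d^2
  state 010: A-exp=+1, loops=3, term = A^1 * d^2
  state 011: A-exp=-1, loops=2, term = A^-1 * d^1
  state 100: A-exp=+1, loops=3, term = A^1 * d^2
  state 101: A-exp=-1, loops=2, term = A^-1 * d^1
  state 110: A-exp=-1, loops=2, term = A^-1 * d^1
  state 111: A-exp=-3, loops=1, term = A^-3 * d^0
Collect the terms by A-exponent (count of states per loop number):
Powers of d = -A^2 - A^-2: d^2 = A^4 + 2 + A^-4; d^3 = -A^6 - 3*A^2 - 3*A^-2 - A^-6.
  A^3 * (d^3) = -A^9 - 3*A^5 - 3*A - A^-3
  A^1 * (3*d^2) = 3*A^5 + 6*A + 3*A^-3
  A^-1 * (3*d) = -3*A - 3*A^-3
  A^-3 * (1) = A^-3
Summing the groups: <K> = -A^9
Normalise by the writhe: (-A^3)^(-w) = (-A^3)^(-3) = -A^-9, so f(A) = -A^-9 * <K> = 1.
Substitute A = t^(-1/4), i.e. A^e → t^(-e/4): V(t) = 1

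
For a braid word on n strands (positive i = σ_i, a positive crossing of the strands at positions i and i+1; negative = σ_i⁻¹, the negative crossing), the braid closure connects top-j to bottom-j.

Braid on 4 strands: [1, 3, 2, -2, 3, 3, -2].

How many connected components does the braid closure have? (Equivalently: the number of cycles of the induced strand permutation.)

1

Derivation:
Track the strand permutation on 4 strands, starting from identity.
  step 1: s1 swaps positions 1,2 -> [2 1 3 4]
  step 2: s3 swaps positions 3,4 -> [2 1 4 3]
  step 3: s2 swaps positions 2,3 -> [2 4 1 3]
  step 4: s2^-1 swaps positions 2,3 -> [2 1 4 3]
  step 5: s3 swaps positions 3,4 -> [2 1 3 4]
  step 6: s3 swaps positions 3,4 -> [2 1 4 3]
  step 7: s2^-1 swaps positions 2,3 -> [2 4 1 3]
Final permutation (position -> original strand): [2 4 1 3]
Closure components = cycle count of this permutation = 1.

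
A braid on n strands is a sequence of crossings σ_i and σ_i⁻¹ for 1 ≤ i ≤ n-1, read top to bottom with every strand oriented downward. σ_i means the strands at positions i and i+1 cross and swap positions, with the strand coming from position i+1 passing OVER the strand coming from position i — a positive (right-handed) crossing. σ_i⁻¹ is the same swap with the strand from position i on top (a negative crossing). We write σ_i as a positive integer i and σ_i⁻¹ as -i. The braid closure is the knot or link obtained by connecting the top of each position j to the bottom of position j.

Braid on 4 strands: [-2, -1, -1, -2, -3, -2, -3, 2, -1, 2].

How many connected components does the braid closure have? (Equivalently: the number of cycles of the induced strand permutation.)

2

Derivation:
Track the strand permutation on 4 strands, starting from identity.
  step 1: s2^-1 swaps positions 2,3 -> [1 3 2 4]
  step 2: s1^-1 swaps positions 1,2 -> [3 1 2 4]
  step 3: s1^-1 swaps positions 1,2 -> [1 3 2 4]
  step 4: s2^-1 swaps positions 2,3 -> [1 2 3 4]
  step 5: s3^-1 swaps positions 3,4 -> [1 2 4 3]
  step 6: s2^-1 swaps positions 2,3 -> [1 4 2 3]
  step 7: s3^-1 swaps positions 3,4 -> [1 4 3 2]
  step 8: s2 swaps positions 2,3 -> [1 3 4 2]
  step 9: s1^-1 swaps positions 1,2 -> [3 1 4 2]
  step 10: s2 swaps positions 2,3 -> [3 4 1 2]
Final permutation (position -> original strand): [3 4 1 2]
Closure components = cycle count of this permutation = 2.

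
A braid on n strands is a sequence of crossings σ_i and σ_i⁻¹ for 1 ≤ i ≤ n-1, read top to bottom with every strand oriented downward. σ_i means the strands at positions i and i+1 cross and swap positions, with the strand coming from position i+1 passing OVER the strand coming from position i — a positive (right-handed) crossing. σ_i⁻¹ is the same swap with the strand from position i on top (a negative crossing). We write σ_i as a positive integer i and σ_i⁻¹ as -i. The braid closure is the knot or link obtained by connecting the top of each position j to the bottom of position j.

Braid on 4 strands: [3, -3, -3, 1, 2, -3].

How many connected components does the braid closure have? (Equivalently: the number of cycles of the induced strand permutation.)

2

Derivation:
Track the strand permutation on 4 strands, starting from identity.
  step 1: s3 swaps positions 3,4 -> [1 2 4 3]
  step 2: s3^-1 swaps positions 3,4 -> [1 2 3 4]
  step 3: s3^-1 swaps positions 3,4 -> [1 2 4 3]
  step 4: s1 swaps positions 1,2 -> [2 1 4 3]
  step 5: s2 swaps positions 2,3 -> [2 4 1 3]
  step 6: s3^-1 swaps positions 3,4 -> [2 4 3 1]
Final permutation (position -> original strand): [2 4 3 1]
Closure components = cycle count of this permutation = 2.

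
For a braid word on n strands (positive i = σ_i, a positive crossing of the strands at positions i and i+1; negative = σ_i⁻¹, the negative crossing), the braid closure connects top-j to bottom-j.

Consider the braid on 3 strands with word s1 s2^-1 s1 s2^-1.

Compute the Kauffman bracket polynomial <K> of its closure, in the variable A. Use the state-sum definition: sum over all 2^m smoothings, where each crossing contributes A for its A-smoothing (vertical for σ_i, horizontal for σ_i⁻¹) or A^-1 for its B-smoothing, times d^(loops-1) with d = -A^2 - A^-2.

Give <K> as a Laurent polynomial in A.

Braid: s1 s2^-1 s1 s2^-1 on 3 strands, 4 crossings.
Writhe w = (#positive) - (#negative) = 2 - 2 = 0.
Computing the Kauffman bracket via state sum. There are 2^4 = 16 states.
Smooth each crossing (0=||, 1=⌣⌢); contribution A^(Σ sign_k(1-2s_k)) * d^(L-1).
  state 0000: A-exp=+0, loops=3, term = A^0 * d^2
  state 0001: A-exp=+2, loops=2, term = A^2 * d^1
  state 0010: A-exp=-2, loops=2, term = A^-2 * d^1
  state 0011: A-exp=+0, loops=1, term = A^0 * d^0
  state 0100: A-exp=+2, loops=2, term = A^2 * d^1
  state 0101: A-exp=+4, loops=3, term = A^4 * d^2
  state 0110: A-exp=+0, loops=1, term = A^0 * d^0
  state 0111: A-exp=+2, loops=2, term = A^2 * d^1
  state 1000: A-exp=-2, loops=2, term = A^-2 * d^1
  state 1001: A-exp=+0, loops=1, term = A^0 * d^0
  state 1010: A-exp=-4, loops=3, term = A^-4 * d^2
  state 1011: A-exp=-2, loops=2, term = A^-2 * d^1
  state 1100: A-exp=+0, loops=1, term = A^0 * d^0
  state 1101: A-exp=+2, loops=2, term = A^2 * d^1
  state 1110: A-exp=-2, loops=2, term = A^-2 * d^1
  state 1111: A-exp=+0, loops=1, term = A^0 * d^0
Collect the terms by A-exponent (count of states per loop number):
Powers of d = -A^2 - A^-2: d^2 = A^4 + 2 + A^-4.
  A^4 * (d^2) = A^8 + 2*A^4 + 1
  A^2 * (4*d) = -4*A^4 - 4
  A^0 * (5 + d^2) = A^4 + 7 + A^-4
  A^-2 * (4*d) = -4 - 4*A^-4
  A^-4 * (d^2) = 1 + 2*A^-4 + A^-8
Summing the groups: <K> = A^8 - A^4 + 1 - A^-4 + A^-8

Answer: A^8 - A^4 + 1 - A^-4 + A^-8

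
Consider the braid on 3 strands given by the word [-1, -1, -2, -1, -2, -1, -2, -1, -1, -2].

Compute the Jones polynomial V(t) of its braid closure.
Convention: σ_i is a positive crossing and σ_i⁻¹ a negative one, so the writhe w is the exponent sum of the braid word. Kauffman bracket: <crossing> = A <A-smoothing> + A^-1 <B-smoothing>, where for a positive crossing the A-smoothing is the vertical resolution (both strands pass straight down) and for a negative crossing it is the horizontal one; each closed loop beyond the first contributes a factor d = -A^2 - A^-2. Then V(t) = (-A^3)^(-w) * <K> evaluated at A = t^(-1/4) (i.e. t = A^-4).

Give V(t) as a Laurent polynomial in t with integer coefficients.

Braid: s1^-1 s1^-1 s2^-1 s1^-1 s2^-1 s1^-1 s2^-1 s1^-1 s1^-1 s2^-1 on 3 strands, 10 crossings.
Writhe w = (#positive) - (#negative) = 0 - 10 = -10.
Enumerate smoothing states for the bracket polynomial. There are 2^10 = 1024 states.
For each crossing: s=0 is the vertical smoothing, s=1 horizontal. Crossing k contributes A^(sign_k * (1 - 2*s_k)); loop factor d = -A^2 - A^-2.
Tabulate the states by total A-exponent and number of loops L (A-exp: L × count):
  A^10: L=3 ×1
  A^8: L=2 ×4, L=4 ×6
  A^6: L=1 ×4, L=3 ×30, L=5 ×11
  A^4: L=2 ×48, L=4 ×65, L=6 ×7
  A^2: L=1 ×24, L=3 ×140, L=5 ×45, L=7 ×1
  A^0: L=2 ×129, L=4 ×117, L=6 ×6
  A^-2: L=1 ×43, L=3 ×151, L=5 ×16
  A^-4: L=2 ×96, L=4 ×24
  A^-6: L=1 ×24, L=3 ×21
  A^-8: L=2 ×10
  A^-10: L=3 ×1
Each group contributes A^e * Σ count * d^(L-1):
Powers of d = -A^2 - A^-2: d^2 = A^4 + 2 + A^-4; d^3 = -A^6 - 3*A^2 - 3*A^-2 - A^-6; d^4 = A^8 + 4*A^4 + 6 + 4*A^-4 + A^-8; d^5 = -A^10 - 5*A^6 - 10*A^2 - 10*A^-2 - 5*A^-6 - A^-10; d^6 = A^12 + 6*A^8 + 15*A^4 + 20 + 15*A^-4 + 6*A^-8 + A^-12.
  A^10 * (d^2) = A^14 + 2*A^10 + A^6
  A^8 * (4*d + 6*d^3) = -6*A^14 - 22*A^10 - 22*A^6 - 6*A^2
  A^6 * (4 + 30*d^2 + 11*d^4) = 11*A^14 + 74*A^10 + 130*A^6 + 74*A^2 + 11*A^-2
  A^4 * (48*d + 65*d^3 + 7*d^5) = -7*A^14 - 100*A^10 - 313*A^6 - 313*A^2 - 100*A^-2 - 7*A^-6
  A^2 * (24 + 140*d^2 + 45*d^4 + d^6) = A^14 + 51*A^10 + 335*A^6 + 594*A^2 + 335*A^-2 + 51*A^-6 + A^-10
  A^0 * (129*d + 117*d^3 + 6*d^5) = -6*A^10 - 147*A^6 - 540*A^2 - 540*A^-2 - 147*A^-6 - 6*A^-10
  A^-2 * (43 + 151*d^2 + 16*d^4) = 16*A^6 + 215*A^2 + 441*A^-2 + 215*A^-6 + 16*A^-10
  A^-4 * (96*d + 24*d^3) = -24*A^2 - 168*A^-2 - 168*A^-6 - 24*A^-10
  A^-6 * (24 + 21*d^2) = 21*A^-2 + 66*A^-6 + 21*A^-10
  A^-8 * (10*d) = -10*A^-6 - 10*A^-10
  A^-10 * (d^2) = A^-6 + 2*A^-10 + A^-14
Summing the groups: <K> = -A^10 + A^-6 + A^-14
Normalise by the writhe: (-A^3)^(-w) = (-A^3)^(10) = A^30, so f(A) = A^30 * <K> = -A^40 + A^24 + A^16.
Substitute A = t^(-1/4), i.e. A^e → t^(-e/4): V(t) = t^-4 + t^-6 - t^-10

Answer: t^-4 + t^-6 - t^-10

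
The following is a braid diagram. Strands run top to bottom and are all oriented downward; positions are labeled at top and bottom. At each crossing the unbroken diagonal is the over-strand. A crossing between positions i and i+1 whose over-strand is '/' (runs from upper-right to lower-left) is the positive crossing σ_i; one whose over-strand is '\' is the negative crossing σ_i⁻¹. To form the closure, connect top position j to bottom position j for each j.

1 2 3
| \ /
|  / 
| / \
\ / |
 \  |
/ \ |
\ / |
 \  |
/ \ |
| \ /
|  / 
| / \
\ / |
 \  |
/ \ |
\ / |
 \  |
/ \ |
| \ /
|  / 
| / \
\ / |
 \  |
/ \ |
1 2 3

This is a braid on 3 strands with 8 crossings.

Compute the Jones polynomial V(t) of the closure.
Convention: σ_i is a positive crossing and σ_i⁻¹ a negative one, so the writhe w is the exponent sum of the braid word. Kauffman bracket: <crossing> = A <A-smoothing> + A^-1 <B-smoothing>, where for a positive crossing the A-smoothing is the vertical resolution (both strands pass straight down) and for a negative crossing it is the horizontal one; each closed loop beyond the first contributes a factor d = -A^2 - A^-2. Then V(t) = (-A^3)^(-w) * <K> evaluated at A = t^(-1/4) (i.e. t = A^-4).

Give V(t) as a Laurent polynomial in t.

Reading the diagram top to bottom ('/'-over between positions i,i+1 = s_i, '\'-over = s_i^-1): braid word = s2 s1^-1 s1^-1 s2 s1^-1 s1^-1 s2 s1^-1.
Braid: s2 s1^-1 s1^-1 s2 s1^-1 s1^-1 s2 s1^-1 on 3 strands, 8 crossings.
Writhe w = (#positive) - (#negative) = 3 - 5 = -2.
State-sum expansion of <K>. There are 2^8 = 256 states.
Smooth each crossing (0=||, 1=⌣⌢); contribution A^(Σ sign_k(1-2s_k)) * d^(L-1).
Tabulate the states by total A-exponent and number of loops L (A-exp: L × count):
  A^8: L=6 ×1
  A^6: L=5 ×8
  A^4: L=4 ×28
  A^2: L=3 ×55, L=5 ×1
  A^0: L=2 ×63, L=4 ×7
  A^-2: L=1 ×35, L=3 ×21
  A^-4: L=2 ×26, L=4 ×2
  A^-6: L=3 ×8
  A^-8: L=4 ×1
Each group contributes A^e * Σ count * d^(L-1):
Powers of d = -A^2 - A^-2: d^2 = A^4 + 2 + A^-4; d^3 = -A^6 - 3*A^2 - 3*A^-2 - A^-6; d^4 = A^8 + 4*A^4 + 6 + 4*A^-4 + A^-8; d^5 = -A^10 - 5*A^6 - 10*A^2 - 10*A^-2 - 5*A^-6 - A^-10.
  A^8 * (d^5) = -A^18 - 5*A^14 - 10*A^10 - 10*A^6 - 5*A^2 - A^-2
  A^6 * (8*d^4) = 8*A^14 + 32*A^10 + 48*A^6 + 32*A^2 + 8*A^-2
  A^4 * (28*d^3) = -28*A^10 - 84*A^6 - 84*A^2 - 28*A^-2
  A^2 * (55*d^2 + d^4) = A^10 + 59*A^6 + 116*A^2 + 59*A^-2 + A^-6
  A^0 * (63*d + 7*d^3) = -7*A^6 - 84*A^2 - 84*A^-2 - 7*A^-6
  A^-2 * (35 + 21*d^2) = 21*A^2 + 77*A^-2 + 21*A^-6
  A^-4 * (26*d + 2*d^3) = -2*A^2 - 32*A^-2 - 32*A^-6 - 2*A^-10
  A^-6 * (8*d^2) = 8*A^-2 + 16*A^-6 + 8*A^-10
  A^-8 * (d^3) = -A^-2 - 3*A^-6 - 3*A^-10 - A^-14
Summing the groups: <K> = -A^18 + 3*A^14 - 5*A^10 + 6*A^6 - 6*A^2 + 6*A^-2 - 4*A^-6 + 3*A^-10 - A^-14
Normalise by the writhe: (-A^3)^(-w) = (-A^3)^(2) = A^6, so f(A) = A^6 * <K> = -A^24 + 3*A^20 - 5*A^16 + 6*A^12 - 6*A^8 + 6*A^4 - 4 + 3*A^-4 - A^-8.
Substitute A = t^(-1/4), i.e. A^e → t^(-e/4): V(t) = -t^2 + 3*t - 4 + 6*t^-1 - 6*t^-2 + 6*t^-3 - 5*t^-4 + 3*t^-5 - t^-6

Answer: -t^2 + 3*t - 4 + 6*t^-1 - 6*t^-2 + 6*t^-3 - 5*t^-4 + 3*t^-5 - t^-6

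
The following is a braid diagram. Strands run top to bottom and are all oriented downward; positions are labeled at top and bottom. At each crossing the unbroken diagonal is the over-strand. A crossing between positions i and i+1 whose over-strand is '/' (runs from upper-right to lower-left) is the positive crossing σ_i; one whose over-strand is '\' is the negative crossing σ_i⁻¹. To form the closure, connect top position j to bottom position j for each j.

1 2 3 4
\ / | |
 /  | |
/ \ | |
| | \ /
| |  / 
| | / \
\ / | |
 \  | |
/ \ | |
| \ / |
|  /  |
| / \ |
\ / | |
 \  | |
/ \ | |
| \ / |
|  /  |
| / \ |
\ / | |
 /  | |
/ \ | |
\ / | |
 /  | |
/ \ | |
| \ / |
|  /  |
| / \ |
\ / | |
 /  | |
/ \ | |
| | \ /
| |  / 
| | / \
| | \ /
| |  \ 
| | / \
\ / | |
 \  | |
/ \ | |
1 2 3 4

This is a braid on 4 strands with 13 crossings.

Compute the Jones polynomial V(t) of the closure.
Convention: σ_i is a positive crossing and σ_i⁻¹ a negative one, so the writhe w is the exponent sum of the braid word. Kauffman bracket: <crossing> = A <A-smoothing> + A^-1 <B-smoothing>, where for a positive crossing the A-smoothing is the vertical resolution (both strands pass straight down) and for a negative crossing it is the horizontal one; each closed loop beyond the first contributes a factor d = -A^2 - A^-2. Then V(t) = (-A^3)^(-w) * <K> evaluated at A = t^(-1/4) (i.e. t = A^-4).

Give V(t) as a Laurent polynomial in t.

Reading the diagram top to bottom ('/'-over between positions i,i+1 = s_i, '\'-over = s_i^-1): braid word = s1 s3 s1^-1 s2 s1^-1 s2 s1 s1 s2 s1 s3 s3^-1 s1^-1.
The presented braid s1 s3 s1^-1 s2 s1^-1 s2 s1 s1 s2 s1 s3 s3^-1 s1^-1 on 4 strands reduces by inverse Markov moves (closure unchanged at each step):
  Deconjugate: the word is γ·β·γ⁻¹ with γ = s1 s3 (prefix) and γ⁻¹ = s3^-1 s1^-1 (suffix); strip both.
  Destabilize: the word has the form β·s3 where s3 occurs only as the final letter (β ∈ B_3); drop it and the last strand → 3 strands.
  Deconjugate: the word is γ·β·γ⁻¹ with γ = s1^-1 (prefix) and γ⁻¹ = s1 (suffix); strip both.
Reduced to β = s2 s1^-1 s2 s1 s1 s2 on 3 strands, 6 crossings.
Compute on β:
Braid: s2 s1^-1 s2 s1 s1 s2 on 3 strands, 6 crossings.
Writhe w = (#positive) - (#negative) = 5 - 1 = 4.
State-sum expansion of <K>. There are 2^6 = 64 states.
For each crossing: s=0 is the vertical smoothing, s=1 horizontal. Crossing k contributes A^(sign_k * (1 - 2*s_k)); loop factor d = -A^2 - A^-2.
Tabulate the states by total A-exponent and number of loops L (A-exp: L × count):
  A^6: L=2 ×1
  A^4: L=1 ×3, L=3 ×3
  A^2: L=2 ×14, L=4 ×1
  A^0: L=1 ×10, L=3 ×10
  A^-2: L=2 ×13, L=4 ×2
  A^-4: L=3 ×6
  A^-6: L=4 ×1
Each group contributes A^e * Σ count * d^(L-1):
Powers of d = -A^2 - A^-2: d^2 = A^4 + 2 + A^-4; d^3 = -A^6 - 3*A^2 - 3*A^-2 - A^-6.
  A^6 * (d) = -A^8 - A^4
  A^4 * (3 + 3*d^2) = 3*A^8 + 9*A^4 + 3
  A^2 * (14*d + d^3) = -A^8 - 17*A^4 - 17 - A^-4
  A^0 * (10 + 10*d^2) = 10*A^4 + 30 + 10*A^-4
  A^-2 * (13*d + 2*d^3) = -2*A^4 - 19 - 19*A^-4 - 2*A^-8
  A^-4 * (6*d^2) = 6 + 12*A^-4 + 6*A^-8
  A^-6 * (d^3) = -1 - 3*A^-4 - 3*A^-8 - A^-12
Summing the groups: <K> = A^8 - A^4 + 2 - A^-4 + A^-8 - A^-12
Normalise by the writhe: (-A^3)^(-w) = (-A^3)^(-4) = A^-12, so f(A) = A^-12 * <K> = A^-4 - A^-8 + 2*A^-12 - A^-16 + A^-20 - A^-24.
Substitute A = t^(-1/4), i.e. A^e → t^(-e/4): V(t) = -t^6 + t^5 - t^4 + 2*t^3 - t^2 + t

Answer: -t^6 + t^5 - t^4 + 2*t^3 - t^2 + t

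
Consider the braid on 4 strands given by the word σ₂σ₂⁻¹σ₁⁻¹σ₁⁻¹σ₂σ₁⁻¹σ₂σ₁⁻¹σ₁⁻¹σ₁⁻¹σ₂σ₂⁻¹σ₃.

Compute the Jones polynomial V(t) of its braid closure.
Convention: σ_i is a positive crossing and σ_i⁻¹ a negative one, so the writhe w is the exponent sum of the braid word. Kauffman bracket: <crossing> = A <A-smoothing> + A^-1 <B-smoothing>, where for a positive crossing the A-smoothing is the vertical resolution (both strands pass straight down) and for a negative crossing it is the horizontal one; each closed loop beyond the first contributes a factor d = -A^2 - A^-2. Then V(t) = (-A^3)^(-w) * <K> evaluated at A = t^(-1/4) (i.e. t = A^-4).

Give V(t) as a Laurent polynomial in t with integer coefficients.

1 - t^-1 + 2*t^-2 - 2*t^-3 + 3*t^-4 - 3*t^-5 + 2*t^-6 - 2*t^-7 + t^-8

Derivation:
The presented braid s2 s2^-1 s1^-1 s1^-1 s2 s1^-1 s2 s1^-1 s1^-1 s1^-1 s2 s2^-1 s3 on 4 strands reduces by inverse Markov moves (closure unchanged at each step):
  Destabilize: the word has the form β·s3 where s3 occurs only as the final letter (β ∈ B_3); drop it and the last strand → 3 strands.
  Deconjugate: the word is γ·β·γ⁻¹ with γ = s2 s2^-1 (prefix) and γ⁻¹ = s2 s2^-1 (suffix); strip both.
Reduced to β = s1^-1 s1^-1 s2 s1^-1 s2 s1^-1 s1^-1 s1^-1 on 3 strands, 8 crossings.
Compute on β:
Braid: s1^-1 s1^-1 s2 s1^-1 s2 s1^-1 s1^-1 s1^-1 on 3 strands, 8 crossings.
Writhe w = (#positive) - (#negative) = 2 - 6 = -4.
State-sum expansion of <K>. There are 2^8 = 256 states.
Each crossing splits two ways (0=vertical, 1=horizontal). The state's weight is A^(#A-smoothings - #B-smoothings) * d^(loops - 1).
Tabulate the states by total A-exponent and number of loops L (A-exp: L × count):
  A^8: L=7 ×1
  A^6: L=6 ×8
  A^4: L=5 ×28
  A^2: L=4 ×55, L=6 ×1
  A^0: L=3 ×65, L=5 ×5
  A^-2: L=2 ×46, L=4 ×10
  A^-4: L=1 ×17, L=3 ×11
  A^-6: L=2 ×8
  A^-8: L=3 ×1
Each group contributes A^e * Σ count * d^(L-1):
Powers of d = -A^2 - A^-2: d^2 = A^4 + 2 + A^-4; d^3 = -A^6 - 3*A^2 - 3*A^-2 - A^-6; d^4 = A^8 + 4*A^4 + 6 + 4*A^-4 + A^-8; d^5 = -A^10 - 5*A^6 - 10*A^2 - 10*A^-2 - 5*A^-6 - A^-10; d^6 = A^12 + 6*A^8 + 15*A^4 + 20 + 15*A^-4 + 6*A^-8 + A^-12.
  A^8 * (d^6) = A^20 + 6*A^16 + 15*A^12 + 20*A^8 + 15*A^4 + 6 + A^-4
  A^6 * (8*d^5) = -8*A^16 - 40*A^12 - 80*A^8 - 80*A^4 - 40 - 8*A^-4
  A^4 * (28*d^4) = 28*A^12 + 112*A^8 + 168*A^4 + 112 + 28*A^-4
  A^2 * (55*d^3 + d^5) = -A^12 - 60*A^8 - 175*A^4 - 175 - 60*A^-4 - A^-8
  A^0 * (65*d^2 + 5*d^4) = 5*A^8 + 85*A^4 + 160 + 85*A^-4 + 5*A^-8
  A^-2 * (46*d + 10*d^3) = -10*A^4 - 76 - 76*A^-4 - 10*A^-8
  A^-4 * (17 + 11*d^2) = 11 + 39*A^-4 + 11*A^-8
  A^-6 * (8*d) = -8*A^-4 - 8*A^-8
  A^-8 * (d^2) = A^-4 + 2*A^-8 + A^-12
Summing the groups: <K> = A^20 - 2*A^16 + 2*A^12 - 3*A^8 + 3*A^4 - 2 + 2*A^-4 - A^-8 + A^-12
Normalise by the writhe: (-A^3)^(-w) = (-A^3)^(4) = A^12, so f(A) = A^12 * <K> = A^32 - 2*A^28 + 2*A^24 - 3*A^20 + 3*A^16 - 2*A^12 + 2*A^8 - A^4 + 1.
Substitute A = t^(-1/4), i.e. A^e → t^(-e/4): V(t) = 1 - t^-1 + 2*t^-2 - 2*t^-3 + 3*t^-4 - 3*t^-5 + 2*t^-6 - 2*t^-7 + t^-8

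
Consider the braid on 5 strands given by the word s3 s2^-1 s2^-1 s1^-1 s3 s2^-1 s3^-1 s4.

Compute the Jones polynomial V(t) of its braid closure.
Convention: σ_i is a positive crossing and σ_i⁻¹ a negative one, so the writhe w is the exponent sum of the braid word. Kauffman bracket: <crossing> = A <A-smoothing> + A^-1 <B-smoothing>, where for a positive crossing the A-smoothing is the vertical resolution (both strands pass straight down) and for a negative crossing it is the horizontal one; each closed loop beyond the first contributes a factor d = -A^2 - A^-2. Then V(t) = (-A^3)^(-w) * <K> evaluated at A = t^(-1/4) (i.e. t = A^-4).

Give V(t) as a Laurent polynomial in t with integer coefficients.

t^-1 + t^-3 - t^-4

Derivation:
The presented braid s3 s2^-1 s2^-1 s1^-1 s3 s2^-1 s3^-1 s4 on 5 strands reduces by inverse Markov moves (closure unchanged at each step):
  Destabilize: the word has the form β·s4 where s4 occurs only as the final letter (β ∈ B_4); drop it and the last strand → 4 strands.
Reduced to β = s3 s2^-1 s2^-1 s1^-1 s3 s2^-1 s3^-1 on 4 strands, 7 crossings.
Compute on β:
Braid: s3 s2^-1 s2^-1 s1^-1 s3 s2^-1 s3^-1 on 4 strands, 7 crossings.
Writhe w = (#positive) - (#negative) = 2 - 5 = -3.
Computing the Kauffman bracket via state sum. There are 2^7 = 128 states.
Each crossing splits two ways (0=vertical, 1=horizontal). The state's weight is A^(#A-smoothings - #B-smoothings) * d^(loops - 1).
Tabulate the states by total A-exponent and number of loops L (A-exp: L × count):
  A^7: L=3 ×1
  A^5: L=2 ×4, L=4 ×3
  A^3: L=1 ×5, L=3 ×14, L=5 ×2
  A^1: L=2 ×24, L=4 ×11
  A^-1: L=1 ×8, L=3 ×26, L=5 ×1
  A^-3: L=2 ×13, L=4 ×8
  A^-5: L=3 ×6, L=5 ×1
  A^-7: L=4 ×1
Each group contributes A^e * Σ count * d^(L-1):
Powers of d = -A^2 - A^-2: d^2 = A^4 + 2 + A^-4; d^3 = -A^6 - 3*A^2 - 3*A^-2 - A^-6; d^4 = A^8 + 4*A^4 + 6 + 4*A^-4 + A^-8.
  A^7 * (d^2) = A^11 + 2*A^7 + A^3
  A^5 * (4*d + 3*d^3) = -3*A^11 - 13*A^7 - 13*A^3 - 3*A^-1
  A^3 * (5 + 14*d^2 + 2*d^4) = 2*A^11 + 22*A^7 + 45*A^3 + 22*A^-1 + 2*A^-5
  A^1 * (24*d + 11*d^3) = -11*A^7 - 57*A^3 - 57*A^-1 - 11*A^-5
  A^-1 * (8 + 26*d^2 + d^4) = A^7 + 30*A^3 + 66*A^-1 + 30*A^-5 + A^-9
  A^-3 * (13*d + 8*d^3) = -8*A^3 - 37*A^-1 - 37*A^-5 - 8*A^-9
  A^-5 * (6*d^2 + d^4) = A^3 + 10*A^-1 + 18*A^-5 + 10*A^-9 + A^-13
  A^-7 * (d^3) = -A^-1 - 3*A^-5 - 3*A^-9 - A^-13
Summing the groups: <K> = A^7 - A^3 - A^-5
Normalise by the writhe: (-A^3)^(-w) = (-A^3)^(3) = -A^9, so f(A) = -A^9 * <K> = -A^16 + A^12 + A^4.
Substitute A = t^(-1/4), i.e. A^e → t^(-e/4): V(t) = t^-1 + t^-3 - t^-4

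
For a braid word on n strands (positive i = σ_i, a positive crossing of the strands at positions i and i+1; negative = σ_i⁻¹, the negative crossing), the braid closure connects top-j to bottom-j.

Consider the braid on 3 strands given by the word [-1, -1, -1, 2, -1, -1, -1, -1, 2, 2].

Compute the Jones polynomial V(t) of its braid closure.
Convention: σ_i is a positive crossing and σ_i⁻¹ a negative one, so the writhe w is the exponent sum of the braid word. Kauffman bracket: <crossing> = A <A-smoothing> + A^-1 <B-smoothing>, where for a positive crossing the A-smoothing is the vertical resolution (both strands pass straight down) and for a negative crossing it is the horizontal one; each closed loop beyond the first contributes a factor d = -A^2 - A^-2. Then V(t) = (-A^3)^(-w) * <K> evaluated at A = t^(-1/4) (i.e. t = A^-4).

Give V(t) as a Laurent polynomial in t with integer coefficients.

-t + 2 - 3*t^-1 + 6*t^-2 - 6*t^-3 + 7*t^-4 - 7*t^-5 + 6*t^-6 - 4*t^-7 + 2*t^-8 - t^-9

Derivation:
Braid: s1^-1 s1^-1 s1^-1 s2 s1^-1 s1^-1 s1^-1 s1^-1 s2 s2 on 3 strands, 10 crossings.
Writhe w = (#positive) - (#negative) = 3 - 7 = -4.
Computing the Kauffman bracket via state sum. There are 2^10 = 1024 states.
Smooth each crossing (0=||, 1=⌣⌢); contribution A^(Σ sign_k(1-2s_k)) * d^(L-1).
Tabulate the states by total A-exponent and number of loops L (A-exp: L × count):
  A^10: L=8 ×1
  A^8: L=7 ×10
  A^6: L=6 ×44, L=8 ×1
  A^4: L=5 ×112, L=7 ×8
  A^2: L=4 ×182, L=6 ×28
  A^0: L=3 ×194, L=5 ×58
  A^-2: L=2 ×130, L=4 ×79, L=6 ×1
  A^-4: L=1 ×45, L=3 ×70, L=5 ×5
  A^-6: L=2 ×36, L=4 ×9
  A^-8: L=3 ×10
  A^-10: L=4 ×1
Each group contributes A^e * Σ count * d^(L-1):
Powers of d = -A^2 - A^-2: d^2 = A^4 + 2 + A^-4; d^3 = -A^6 - 3*A^2 - 3*A^-2 - A^-6; d^4 = A^8 + 4*A^4 + 6 + 4*A^-4 + A^-8; d^5 = -A^10 - 5*A^6 - 10*A^2 - 10*A^-2 - 5*A^-6 - A^-10; d^6 = A^12 + 6*A^8 + 15*A^4 + 20 + 15*A^-4 + 6*A^-8 + A^-12; d^7 = -A^14 - 7*A^10 - 21*A^6 - 35*A^2 - 35*A^-2 - 21*A^-6 - 7*A^-10 - A^-14.
  A^10 * (d^7) = -A^24 - 7*A^20 - 21*A^16 - 35*A^12 - 35*A^8 - 21*A^4 - 7 - A^-4
  A^8 * (10*d^6) = 10*A^20 + 60*A^16 + 150*A^12 + 200*A^8 + 150*A^4 + 60 + 10*A^-4
  A^6 * (44*d^5 + d^7) = -A^20 - 51*A^16 - 241*A^12 - 475*A^8 - 475*A^4 - 241 - 51*A^-4 - A^-8
  A^4 * (112*d^4 + 8*d^6) = 8*A^16 + 160*A^12 + 568*A^8 + 832*A^4 + 568 + 160*A^-4 + 8*A^-8
  A^2 * (182*d^3 + 28*d^5) = -28*A^12 - 322*A^8 - 826*A^4 - 826 - 322*A^-4 - 28*A^-8
  A^0 * (194*d^2 + 58*d^4) = 58*A^8 + 426*A^4 + 736 + 426*A^-4 + 58*A^-8
  A^-2 * (130*d + 79*d^3 + d^5) = -A^8 - 84*A^4 - 377 - 377*A^-4 - 84*A^-8 - A^-12
  A^-4 * (45 + 70*d^2 + 5*d^4) = 5*A^4 + 90 + 215*A^-4 + 90*A^-8 + 5*A^-12
  A^-6 * (36*d + 9*d^3) = -9 - 63*A^-4 - 63*A^-8 - 9*A^-12
  A^-8 * (10*d^2) = 10*A^-4 + 20*A^-8 + 10*A^-12
  A^-10 * (d^3) = -A^-4 - 3*A^-8 - 3*A^-12 - A^-16
Summing the groups: <K> = -A^24 + 2*A^20 - 4*A^16 + 6*A^12 - 7*A^8 + 7*A^4 - 6 + 6*A^-4 - 3*A^-8 + 2*A^-12 - A^-16
Normalise by the writhe: (-A^3)^(-w) = (-A^3)^(4) = A^12, so f(A) = A^12 * <K> = -A^36 + 2*A^32 - 4*A^28 + 6*A^24 - 7*A^20 + 7*A^16 - 6*A^12 + 6*A^8 - 3*A^4 + 2 - A^-4.
Substitute A = t^(-1/4), i.e. A^e → t^(-e/4): V(t) = -t + 2 - 3*t^-1 + 6*t^-2 - 6*t^-3 + 7*t^-4 - 7*t^-5 + 6*t^-6 - 4*t^-7 + 2*t^-8 - t^-9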